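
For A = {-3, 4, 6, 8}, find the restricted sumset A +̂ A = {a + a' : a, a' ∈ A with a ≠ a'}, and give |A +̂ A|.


Restricted sumset: A +̂ A = {a + a' : a ∈ A, a' ∈ A, a ≠ a'}.
Equivalently, take A + A and drop any sum 2a that is achievable ONLY as a + a for a ∈ A (i.e. sums representable only with equal summands).
Enumerate pairs (a, a') with a < a' (symmetric, so each unordered pair gives one sum; this covers all a ≠ a'):
  -3 + 4 = 1
  -3 + 6 = 3
  -3 + 8 = 5
  4 + 6 = 10
  4 + 8 = 12
  6 + 8 = 14
Collected distinct sums: {1, 3, 5, 10, 12, 14}
|A +̂ A| = 6
(Reference bound: |A +̂ A| ≥ 2|A| - 3 for |A| ≥ 2, with |A| = 4 giving ≥ 5.)

|A +̂ A| = 6


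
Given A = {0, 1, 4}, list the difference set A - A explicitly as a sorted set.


A - A = {a - a' : a, a' ∈ A}.
Compute a - a' for each ordered pair (a, a'):
a = 0: 0-0=0, 0-1=-1, 0-4=-4
a = 1: 1-0=1, 1-1=0, 1-4=-3
a = 4: 4-0=4, 4-1=3, 4-4=0
Collecting distinct values (and noting 0 appears from a-a):
A - A = {-4, -3, -1, 0, 1, 3, 4}
|A - A| = 7

A - A = {-4, -3, -1, 0, 1, 3, 4}


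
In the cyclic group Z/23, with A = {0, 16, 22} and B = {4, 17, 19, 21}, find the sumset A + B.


Work in Z/23Z: reduce every sum a + b modulo 23.
Enumerate all 12 pairs:
a = 0: 0+4=4, 0+17=17, 0+19=19, 0+21=21
a = 16: 16+4=20, 16+17=10, 16+19=12, 16+21=14
a = 22: 22+4=3, 22+17=16, 22+19=18, 22+21=20
Distinct residues collected: {3, 4, 10, 12, 14, 16, 17, 18, 19, 20, 21}
|A + B| = 11 (out of 23 total residues).

A + B = {3, 4, 10, 12, 14, 16, 17, 18, 19, 20, 21}


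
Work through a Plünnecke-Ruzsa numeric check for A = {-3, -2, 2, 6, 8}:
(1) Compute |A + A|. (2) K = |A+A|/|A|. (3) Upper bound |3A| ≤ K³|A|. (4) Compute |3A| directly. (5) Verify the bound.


|A| = 5.
Step 1: Compute A + A by enumerating all 25 pairs.
A + A = {-6, -5, -4, -1, 0, 3, 4, 5, 6, 8, 10, 12, 14, 16}, so |A + A| = 14.
Step 2: Doubling constant K = |A + A|/|A| = 14/5 = 14/5 ≈ 2.8000.
Step 3: Plünnecke-Ruzsa gives |3A| ≤ K³·|A| = (2.8000)³ · 5 ≈ 109.7600.
Step 4: Compute 3A = A + A + A directly by enumerating all triples (a,b,c) ∈ A³; |3A| = 27.
Step 5: Check 27 ≤ 109.7600? Yes ✓.

K = 14/5, Plünnecke-Ruzsa bound K³|A| ≈ 109.7600, |3A| = 27, inequality holds.


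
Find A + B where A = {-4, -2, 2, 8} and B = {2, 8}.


A + B = {a + b : a ∈ A, b ∈ B}.
Enumerate all |A|·|B| = 4·2 = 8 pairs (a, b) and collect distinct sums.
a = -4: -4+2=-2, -4+8=4
a = -2: -2+2=0, -2+8=6
a = 2: 2+2=4, 2+8=10
a = 8: 8+2=10, 8+8=16
Collecting distinct sums: A + B = {-2, 0, 4, 6, 10, 16}
|A + B| = 6

A + B = {-2, 0, 4, 6, 10, 16}


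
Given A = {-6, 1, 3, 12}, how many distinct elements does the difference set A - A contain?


A - A = {a - a' : a, a' ∈ A}; |A| = 4.
Bounds: 2|A|-1 ≤ |A - A| ≤ |A|² - |A| + 1, i.e. 7 ≤ |A - A| ≤ 13.
Note: 0 ∈ A - A always (from a - a). The set is symmetric: if d ∈ A - A then -d ∈ A - A.
Enumerate nonzero differences d = a - a' with a > a' (then include -d):
Positive differences: {2, 7, 9, 11, 18}
Full difference set: {0} ∪ (positive diffs) ∪ (negative diffs).
|A - A| = 1 + 2·5 = 11 (matches direct enumeration: 11).

|A - A| = 11


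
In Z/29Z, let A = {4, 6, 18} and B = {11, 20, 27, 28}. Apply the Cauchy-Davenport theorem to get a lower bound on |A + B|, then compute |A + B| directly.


Cauchy-Davenport: |A + B| ≥ min(p, |A| + |B| - 1) for A, B nonempty in Z/pZ.
|A| = 3, |B| = 4, p = 29.
CD lower bound = min(29, 3 + 4 - 1) = min(29, 6) = 6.
Compute A + B mod 29 directly:
a = 4: 4+11=15, 4+20=24, 4+27=2, 4+28=3
a = 6: 6+11=17, 6+20=26, 6+27=4, 6+28=5
a = 18: 18+11=0, 18+20=9, 18+27=16, 18+28=17
A + B = {0, 2, 3, 4, 5, 9, 15, 16, 17, 24, 26}, so |A + B| = 11.
Verify: 11 ≥ 6? Yes ✓.

CD lower bound = 6, actual |A + B| = 11.


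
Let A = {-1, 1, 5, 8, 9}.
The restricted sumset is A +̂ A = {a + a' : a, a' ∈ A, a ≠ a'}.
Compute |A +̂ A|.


Restricted sumset: A +̂ A = {a + a' : a ∈ A, a' ∈ A, a ≠ a'}.
Equivalently, take A + A and drop any sum 2a that is achievable ONLY as a + a for a ∈ A (i.e. sums representable only with equal summands).
Enumerate pairs (a, a') with a < a' (symmetric, so each unordered pair gives one sum; this covers all a ≠ a'):
  -1 + 1 = 0
  -1 + 5 = 4
  -1 + 8 = 7
  -1 + 9 = 8
  1 + 5 = 6
  1 + 8 = 9
  1 + 9 = 10
  5 + 8 = 13
  5 + 9 = 14
  8 + 9 = 17
Collected distinct sums: {0, 4, 6, 7, 8, 9, 10, 13, 14, 17}
|A +̂ A| = 10
(Reference bound: |A +̂ A| ≥ 2|A| - 3 for |A| ≥ 2, with |A| = 5 giving ≥ 7.)

|A +̂ A| = 10


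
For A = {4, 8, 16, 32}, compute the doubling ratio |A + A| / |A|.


|A| = 4.
Compute A + A by enumerating all 16 pairs.
A + A = {8, 12, 16, 20, 24, 32, 36, 40, 48, 64}, so |A + A| = 10.
K = |A + A| / |A| = 10/4 = 5/2 ≈ 2.5000.
Reference: AP of size 4 gives K = 7/4 ≈ 1.7500; a fully generic set of size 4 gives K ≈ 2.5000.

|A| = 4, |A + A| = 10, K = 10/4 = 5/2.


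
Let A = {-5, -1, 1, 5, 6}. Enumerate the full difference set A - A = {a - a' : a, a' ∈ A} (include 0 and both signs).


A - A = {a - a' : a, a' ∈ A}.
Compute a - a' for each ordered pair (a, a'):
a = -5: -5--5=0, -5--1=-4, -5-1=-6, -5-5=-10, -5-6=-11
a = -1: -1--5=4, -1--1=0, -1-1=-2, -1-5=-6, -1-6=-7
a = 1: 1--5=6, 1--1=2, 1-1=0, 1-5=-4, 1-6=-5
a = 5: 5--5=10, 5--1=6, 5-1=4, 5-5=0, 5-6=-1
a = 6: 6--5=11, 6--1=7, 6-1=5, 6-5=1, 6-6=0
Collecting distinct values (and noting 0 appears from a-a):
A - A = {-11, -10, -7, -6, -5, -4, -2, -1, 0, 1, 2, 4, 5, 6, 7, 10, 11}
|A - A| = 17

A - A = {-11, -10, -7, -6, -5, -4, -2, -1, 0, 1, 2, 4, 5, 6, 7, 10, 11}


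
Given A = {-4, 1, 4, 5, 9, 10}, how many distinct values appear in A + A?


A + A = {a + a' : a, a' ∈ A}; |A| = 6.
General bounds: 2|A| - 1 ≤ |A + A| ≤ |A|(|A|+1)/2, i.e. 11 ≤ |A + A| ≤ 21.
Lower bound 2|A|-1 is attained iff A is an arithmetic progression.
Enumerate sums a + a' for a ≤ a' (symmetric, so this suffices):
a = -4: -4+-4=-8, -4+1=-3, -4+4=0, -4+5=1, -4+9=5, -4+10=6
a = 1: 1+1=2, 1+4=5, 1+5=6, 1+9=10, 1+10=11
a = 4: 4+4=8, 4+5=9, 4+9=13, 4+10=14
a = 5: 5+5=10, 5+9=14, 5+10=15
a = 9: 9+9=18, 9+10=19
a = 10: 10+10=20
Distinct sums: {-8, -3, 0, 1, 2, 5, 6, 8, 9, 10, 11, 13, 14, 15, 18, 19, 20}
|A + A| = 17

|A + A| = 17


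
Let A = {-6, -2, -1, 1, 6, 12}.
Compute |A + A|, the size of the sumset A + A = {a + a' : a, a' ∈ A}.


A + A = {a + a' : a, a' ∈ A}; |A| = 6.
General bounds: 2|A| - 1 ≤ |A + A| ≤ |A|(|A|+1)/2, i.e. 11 ≤ |A + A| ≤ 21.
Lower bound 2|A|-1 is attained iff A is an arithmetic progression.
Enumerate sums a + a' for a ≤ a' (symmetric, so this suffices):
a = -6: -6+-6=-12, -6+-2=-8, -6+-1=-7, -6+1=-5, -6+6=0, -6+12=6
a = -2: -2+-2=-4, -2+-1=-3, -2+1=-1, -2+6=4, -2+12=10
a = -1: -1+-1=-2, -1+1=0, -1+6=5, -1+12=11
a = 1: 1+1=2, 1+6=7, 1+12=13
a = 6: 6+6=12, 6+12=18
a = 12: 12+12=24
Distinct sums: {-12, -8, -7, -5, -4, -3, -2, -1, 0, 2, 4, 5, 6, 7, 10, 11, 12, 13, 18, 24}
|A + A| = 20

|A + A| = 20


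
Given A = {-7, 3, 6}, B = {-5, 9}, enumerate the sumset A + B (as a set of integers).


A + B = {a + b : a ∈ A, b ∈ B}.
Enumerate all |A|·|B| = 3·2 = 6 pairs (a, b) and collect distinct sums.
a = -7: -7+-5=-12, -7+9=2
a = 3: 3+-5=-2, 3+9=12
a = 6: 6+-5=1, 6+9=15
Collecting distinct sums: A + B = {-12, -2, 1, 2, 12, 15}
|A + B| = 6

A + B = {-12, -2, 1, 2, 12, 15}


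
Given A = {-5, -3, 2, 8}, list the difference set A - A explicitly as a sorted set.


A - A = {a - a' : a, a' ∈ A}.
Compute a - a' for each ordered pair (a, a'):
a = -5: -5--5=0, -5--3=-2, -5-2=-7, -5-8=-13
a = -3: -3--5=2, -3--3=0, -3-2=-5, -3-8=-11
a = 2: 2--5=7, 2--3=5, 2-2=0, 2-8=-6
a = 8: 8--5=13, 8--3=11, 8-2=6, 8-8=0
Collecting distinct values (and noting 0 appears from a-a):
A - A = {-13, -11, -7, -6, -5, -2, 0, 2, 5, 6, 7, 11, 13}
|A - A| = 13

A - A = {-13, -11, -7, -6, -5, -2, 0, 2, 5, 6, 7, 11, 13}


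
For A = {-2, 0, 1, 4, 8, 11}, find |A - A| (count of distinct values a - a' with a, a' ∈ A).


A - A = {a - a' : a, a' ∈ A}; |A| = 6.
Bounds: 2|A|-1 ≤ |A - A| ≤ |A|² - |A| + 1, i.e. 11 ≤ |A - A| ≤ 31.
Note: 0 ∈ A - A always (from a - a). The set is symmetric: if d ∈ A - A then -d ∈ A - A.
Enumerate nonzero differences d = a - a' with a > a' (then include -d):
Positive differences: {1, 2, 3, 4, 6, 7, 8, 10, 11, 13}
Full difference set: {0} ∪ (positive diffs) ∪ (negative diffs).
|A - A| = 1 + 2·10 = 21 (matches direct enumeration: 21).

|A - A| = 21


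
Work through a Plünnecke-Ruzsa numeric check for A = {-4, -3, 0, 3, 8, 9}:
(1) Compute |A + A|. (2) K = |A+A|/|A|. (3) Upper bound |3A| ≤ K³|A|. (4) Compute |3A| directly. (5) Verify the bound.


|A| = 6.
Step 1: Compute A + A by enumerating all 36 pairs.
A + A = {-8, -7, -6, -4, -3, -1, 0, 3, 4, 5, 6, 8, 9, 11, 12, 16, 17, 18}, so |A + A| = 18.
Step 2: Doubling constant K = |A + A|/|A| = 18/6 = 18/6 ≈ 3.0000.
Step 3: Plünnecke-Ruzsa gives |3A| ≤ K³·|A| = (3.0000)³ · 6 ≈ 162.0000.
Step 4: Compute 3A = A + A + A directly by enumerating all triples (a,b,c) ∈ A³; |3A| = 36.
Step 5: Check 36 ≤ 162.0000? Yes ✓.

K = 18/6, Plünnecke-Ruzsa bound K³|A| ≈ 162.0000, |3A| = 36, inequality holds.


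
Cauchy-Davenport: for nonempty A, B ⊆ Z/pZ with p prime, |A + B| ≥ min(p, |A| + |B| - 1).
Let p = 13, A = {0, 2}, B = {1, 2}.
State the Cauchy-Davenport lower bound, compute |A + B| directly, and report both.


Cauchy-Davenport: |A + B| ≥ min(p, |A| + |B| - 1) for A, B nonempty in Z/pZ.
|A| = 2, |B| = 2, p = 13.
CD lower bound = min(13, 2 + 2 - 1) = min(13, 3) = 3.
Compute A + B mod 13 directly:
a = 0: 0+1=1, 0+2=2
a = 2: 2+1=3, 2+2=4
A + B = {1, 2, 3, 4}, so |A + B| = 4.
Verify: 4 ≥ 3? Yes ✓.

CD lower bound = 3, actual |A + B| = 4.


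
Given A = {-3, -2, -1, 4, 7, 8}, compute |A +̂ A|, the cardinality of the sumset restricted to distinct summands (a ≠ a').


Restricted sumset: A +̂ A = {a + a' : a ∈ A, a' ∈ A, a ≠ a'}.
Equivalently, take A + A and drop any sum 2a that is achievable ONLY as a + a for a ∈ A (i.e. sums representable only with equal summands).
Enumerate pairs (a, a') with a < a' (symmetric, so each unordered pair gives one sum; this covers all a ≠ a'):
  -3 + -2 = -5
  -3 + -1 = -4
  -3 + 4 = 1
  -3 + 7 = 4
  -3 + 8 = 5
  -2 + -1 = -3
  -2 + 4 = 2
  -2 + 7 = 5
  -2 + 8 = 6
  -1 + 4 = 3
  -1 + 7 = 6
  -1 + 8 = 7
  4 + 7 = 11
  4 + 8 = 12
  7 + 8 = 15
Collected distinct sums: {-5, -4, -3, 1, 2, 3, 4, 5, 6, 7, 11, 12, 15}
|A +̂ A| = 13
(Reference bound: |A +̂ A| ≥ 2|A| - 3 for |A| ≥ 2, with |A| = 6 giving ≥ 9.)

|A +̂ A| = 13


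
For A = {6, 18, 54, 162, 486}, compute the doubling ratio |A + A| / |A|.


|A| = 5.
Compute A + A by enumerating all 25 pairs.
A + A = {12, 24, 36, 60, 72, 108, 168, 180, 216, 324, 492, 504, 540, 648, 972}, so |A + A| = 15.
K = |A + A| / |A| = 15/5 = 3/1 ≈ 3.0000.
Reference: AP of size 5 gives K = 9/5 ≈ 1.8000; a fully generic set of size 5 gives K ≈ 3.0000.

|A| = 5, |A + A| = 15, K = 15/5 = 3/1.


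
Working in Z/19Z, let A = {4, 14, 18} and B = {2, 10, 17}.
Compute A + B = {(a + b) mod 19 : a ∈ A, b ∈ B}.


Work in Z/19Z: reduce every sum a + b modulo 19.
Enumerate all 9 pairs:
a = 4: 4+2=6, 4+10=14, 4+17=2
a = 14: 14+2=16, 14+10=5, 14+17=12
a = 18: 18+2=1, 18+10=9, 18+17=16
Distinct residues collected: {1, 2, 5, 6, 9, 12, 14, 16}
|A + B| = 8 (out of 19 total residues).

A + B = {1, 2, 5, 6, 9, 12, 14, 16}


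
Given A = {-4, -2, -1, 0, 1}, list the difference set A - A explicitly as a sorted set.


A - A = {a - a' : a, a' ∈ A}.
Compute a - a' for each ordered pair (a, a'):
a = -4: -4--4=0, -4--2=-2, -4--1=-3, -4-0=-4, -4-1=-5
a = -2: -2--4=2, -2--2=0, -2--1=-1, -2-0=-2, -2-1=-3
a = -1: -1--4=3, -1--2=1, -1--1=0, -1-0=-1, -1-1=-2
a = 0: 0--4=4, 0--2=2, 0--1=1, 0-0=0, 0-1=-1
a = 1: 1--4=5, 1--2=3, 1--1=2, 1-0=1, 1-1=0
Collecting distinct values (and noting 0 appears from a-a):
A - A = {-5, -4, -3, -2, -1, 0, 1, 2, 3, 4, 5}
|A - A| = 11

A - A = {-5, -4, -3, -2, -1, 0, 1, 2, 3, 4, 5}


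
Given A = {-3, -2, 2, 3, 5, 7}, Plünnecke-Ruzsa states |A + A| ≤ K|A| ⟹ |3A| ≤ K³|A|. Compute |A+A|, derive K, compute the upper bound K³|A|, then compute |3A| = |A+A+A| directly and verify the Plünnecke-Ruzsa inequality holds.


|A| = 6.
Step 1: Compute A + A by enumerating all 36 pairs.
A + A = {-6, -5, -4, -1, 0, 1, 2, 3, 4, 5, 6, 7, 8, 9, 10, 12, 14}, so |A + A| = 17.
Step 2: Doubling constant K = |A + A|/|A| = 17/6 = 17/6 ≈ 2.8333.
Step 3: Plünnecke-Ruzsa gives |3A| ≤ K³·|A| = (2.8333)³ · 6 ≈ 136.4722.
Step 4: Compute 3A = A + A + A directly by enumerating all triples (a,b,c) ∈ A³; |3A| = 28.
Step 5: Check 28 ≤ 136.4722? Yes ✓.

K = 17/6, Plünnecke-Ruzsa bound K³|A| ≈ 136.4722, |3A| = 28, inequality holds.


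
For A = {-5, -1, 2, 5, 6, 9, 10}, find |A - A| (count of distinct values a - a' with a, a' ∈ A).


A - A = {a - a' : a, a' ∈ A}; |A| = 7.
Bounds: 2|A|-1 ≤ |A - A| ≤ |A|² - |A| + 1, i.e. 13 ≤ |A - A| ≤ 43.
Note: 0 ∈ A - A always (from a - a). The set is symmetric: if d ∈ A - A then -d ∈ A - A.
Enumerate nonzero differences d = a - a' with a > a' (then include -d):
Positive differences: {1, 3, 4, 5, 6, 7, 8, 10, 11, 14, 15}
Full difference set: {0} ∪ (positive diffs) ∪ (negative diffs).
|A - A| = 1 + 2·11 = 23 (matches direct enumeration: 23).

|A - A| = 23


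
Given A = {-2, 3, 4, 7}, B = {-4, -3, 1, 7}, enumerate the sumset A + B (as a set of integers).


A + B = {a + b : a ∈ A, b ∈ B}.
Enumerate all |A|·|B| = 4·4 = 16 pairs (a, b) and collect distinct sums.
a = -2: -2+-4=-6, -2+-3=-5, -2+1=-1, -2+7=5
a = 3: 3+-4=-1, 3+-3=0, 3+1=4, 3+7=10
a = 4: 4+-4=0, 4+-3=1, 4+1=5, 4+7=11
a = 7: 7+-4=3, 7+-3=4, 7+1=8, 7+7=14
Collecting distinct sums: A + B = {-6, -5, -1, 0, 1, 3, 4, 5, 8, 10, 11, 14}
|A + B| = 12

A + B = {-6, -5, -1, 0, 1, 3, 4, 5, 8, 10, 11, 14}


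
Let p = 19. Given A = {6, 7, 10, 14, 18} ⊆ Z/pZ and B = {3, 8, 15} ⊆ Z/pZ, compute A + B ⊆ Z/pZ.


Work in Z/19Z: reduce every sum a + b modulo 19.
Enumerate all 15 pairs:
a = 6: 6+3=9, 6+8=14, 6+15=2
a = 7: 7+3=10, 7+8=15, 7+15=3
a = 10: 10+3=13, 10+8=18, 10+15=6
a = 14: 14+3=17, 14+8=3, 14+15=10
a = 18: 18+3=2, 18+8=7, 18+15=14
Distinct residues collected: {2, 3, 6, 7, 9, 10, 13, 14, 15, 17, 18}
|A + B| = 11 (out of 19 total residues).

A + B = {2, 3, 6, 7, 9, 10, 13, 14, 15, 17, 18}


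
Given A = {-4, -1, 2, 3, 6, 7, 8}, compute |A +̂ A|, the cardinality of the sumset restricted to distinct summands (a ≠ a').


Restricted sumset: A +̂ A = {a + a' : a ∈ A, a' ∈ A, a ≠ a'}.
Equivalently, take A + A and drop any sum 2a that is achievable ONLY as a + a for a ∈ A (i.e. sums representable only with equal summands).
Enumerate pairs (a, a') with a < a' (symmetric, so each unordered pair gives one sum; this covers all a ≠ a'):
  -4 + -1 = -5
  -4 + 2 = -2
  -4 + 3 = -1
  -4 + 6 = 2
  -4 + 7 = 3
  -4 + 8 = 4
  -1 + 2 = 1
  -1 + 3 = 2
  -1 + 6 = 5
  -1 + 7 = 6
  -1 + 8 = 7
  2 + 3 = 5
  2 + 6 = 8
  2 + 7 = 9
  2 + 8 = 10
  3 + 6 = 9
  3 + 7 = 10
  3 + 8 = 11
  6 + 7 = 13
  6 + 8 = 14
  7 + 8 = 15
Collected distinct sums: {-5, -2, -1, 1, 2, 3, 4, 5, 6, 7, 8, 9, 10, 11, 13, 14, 15}
|A +̂ A| = 17
(Reference bound: |A +̂ A| ≥ 2|A| - 3 for |A| ≥ 2, with |A| = 7 giving ≥ 11.)

|A +̂ A| = 17


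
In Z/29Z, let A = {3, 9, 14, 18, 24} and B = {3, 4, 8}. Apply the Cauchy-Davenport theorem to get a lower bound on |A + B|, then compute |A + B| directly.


Cauchy-Davenport: |A + B| ≥ min(p, |A| + |B| - 1) for A, B nonempty in Z/pZ.
|A| = 5, |B| = 3, p = 29.
CD lower bound = min(29, 5 + 3 - 1) = min(29, 7) = 7.
Compute A + B mod 29 directly:
a = 3: 3+3=6, 3+4=7, 3+8=11
a = 9: 9+3=12, 9+4=13, 9+8=17
a = 14: 14+3=17, 14+4=18, 14+8=22
a = 18: 18+3=21, 18+4=22, 18+8=26
a = 24: 24+3=27, 24+4=28, 24+8=3
A + B = {3, 6, 7, 11, 12, 13, 17, 18, 21, 22, 26, 27, 28}, so |A + B| = 13.
Verify: 13 ≥ 7? Yes ✓.

CD lower bound = 7, actual |A + B| = 13.


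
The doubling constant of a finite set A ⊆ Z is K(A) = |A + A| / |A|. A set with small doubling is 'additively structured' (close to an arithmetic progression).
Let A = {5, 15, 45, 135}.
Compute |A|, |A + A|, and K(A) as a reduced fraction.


|A| = 4.
Compute A + A by enumerating all 16 pairs.
A + A = {10, 20, 30, 50, 60, 90, 140, 150, 180, 270}, so |A + A| = 10.
K = |A + A| / |A| = 10/4 = 5/2 ≈ 2.5000.
Reference: AP of size 4 gives K = 7/4 ≈ 1.7500; a fully generic set of size 4 gives K ≈ 2.5000.

|A| = 4, |A + A| = 10, K = 10/4 = 5/2.


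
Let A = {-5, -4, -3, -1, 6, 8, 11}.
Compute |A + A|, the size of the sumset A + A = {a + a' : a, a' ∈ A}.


A + A = {a + a' : a, a' ∈ A}; |A| = 7.
General bounds: 2|A| - 1 ≤ |A + A| ≤ |A|(|A|+1)/2, i.e. 13 ≤ |A + A| ≤ 28.
Lower bound 2|A|-1 is attained iff A is an arithmetic progression.
Enumerate sums a + a' for a ≤ a' (symmetric, so this suffices):
a = -5: -5+-5=-10, -5+-4=-9, -5+-3=-8, -5+-1=-6, -5+6=1, -5+8=3, -5+11=6
a = -4: -4+-4=-8, -4+-3=-7, -4+-1=-5, -4+6=2, -4+8=4, -4+11=7
a = -3: -3+-3=-6, -3+-1=-4, -3+6=3, -3+8=5, -3+11=8
a = -1: -1+-1=-2, -1+6=5, -1+8=7, -1+11=10
a = 6: 6+6=12, 6+8=14, 6+11=17
a = 8: 8+8=16, 8+11=19
a = 11: 11+11=22
Distinct sums: {-10, -9, -8, -7, -6, -5, -4, -2, 1, 2, 3, 4, 5, 6, 7, 8, 10, 12, 14, 16, 17, 19, 22}
|A + A| = 23

|A + A| = 23


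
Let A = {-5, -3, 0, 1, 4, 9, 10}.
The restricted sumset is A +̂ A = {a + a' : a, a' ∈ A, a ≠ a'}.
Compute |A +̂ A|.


Restricted sumset: A +̂ A = {a + a' : a ∈ A, a' ∈ A, a ≠ a'}.
Equivalently, take A + A and drop any sum 2a that is achievable ONLY as a + a for a ∈ A (i.e. sums representable only with equal summands).
Enumerate pairs (a, a') with a < a' (symmetric, so each unordered pair gives one sum; this covers all a ≠ a'):
  -5 + -3 = -8
  -5 + 0 = -5
  -5 + 1 = -4
  -5 + 4 = -1
  -5 + 9 = 4
  -5 + 10 = 5
  -3 + 0 = -3
  -3 + 1 = -2
  -3 + 4 = 1
  -3 + 9 = 6
  -3 + 10 = 7
  0 + 1 = 1
  0 + 4 = 4
  0 + 9 = 9
  0 + 10 = 10
  1 + 4 = 5
  1 + 9 = 10
  1 + 10 = 11
  4 + 9 = 13
  4 + 10 = 14
  9 + 10 = 19
Collected distinct sums: {-8, -5, -4, -3, -2, -1, 1, 4, 5, 6, 7, 9, 10, 11, 13, 14, 19}
|A +̂ A| = 17
(Reference bound: |A +̂ A| ≥ 2|A| - 3 for |A| ≥ 2, with |A| = 7 giving ≥ 11.)

|A +̂ A| = 17


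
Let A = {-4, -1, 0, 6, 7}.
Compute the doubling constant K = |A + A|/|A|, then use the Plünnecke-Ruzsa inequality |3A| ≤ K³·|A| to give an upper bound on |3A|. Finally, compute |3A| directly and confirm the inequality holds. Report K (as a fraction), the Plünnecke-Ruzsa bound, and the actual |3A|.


|A| = 5.
Step 1: Compute A + A by enumerating all 25 pairs.
A + A = {-8, -5, -4, -2, -1, 0, 2, 3, 5, 6, 7, 12, 13, 14}, so |A + A| = 14.
Step 2: Doubling constant K = |A + A|/|A| = 14/5 = 14/5 ≈ 2.8000.
Step 3: Plünnecke-Ruzsa gives |3A| ≤ K³·|A| = (2.8000)³ · 5 ≈ 109.7600.
Step 4: Compute 3A = A + A + A directly by enumerating all triples (a,b,c) ∈ A³; |3A| = 28.
Step 5: Check 28 ≤ 109.7600? Yes ✓.

K = 14/5, Plünnecke-Ruzsa bound K³|A| ≈ 109.7600, |3A| = 28, inequality holds.


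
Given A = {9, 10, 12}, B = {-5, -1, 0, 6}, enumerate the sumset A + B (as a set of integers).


A + B = {a + b : a ∈ A, b ∈ B}.
Enumerate all |A|·|B| = 3·4 = 12 pairs (a, b) and collect distinct sums.
a = 9: 9+-5=4, 9+-1=8, 9+0=9, 9+6=15
a = 10: 10+-5=5, 10+-1=9, 10+0=10, 10+6=16
a = 12: 12+-5=7, 12+-1=11, 12+0=12, 12+6=18
Collecting distinct sums: A + B = {4, 5, 7, 8, 9, 10, 11, 12, 15, 16, 18}
|A + B| = 11

A + B = {4, 5, 7, 8, 9, 10, 11, 12, 15, 16, 18}


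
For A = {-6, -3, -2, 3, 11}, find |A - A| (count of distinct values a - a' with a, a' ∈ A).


A - A = {a - a' : a, a' ∈ A}; |A| = 5.
Bounds: 2|A|-1 ≤ |A - A| ≤ |A|² - |A| + 1, i.e. 9 ≤ |A - A| ≤ 21.
Note: 0 ∈ A - A always (from a - a). The set is symmetric: if d ∈ A - A then -d ∈ A - A.
Enumerate nonzero differences d = a - a' with a > a' (then include -d):
Positive differences: {1, 3, 4, 5, 6, 8, 9, 13, 14, 17}
Full difference set: {0} ∪ (positive diffs) ∪ (negative diffs).
|A - A| = 1 + 2·10 = 21 (matches direct enumeration: 21).

|A - A| = 21


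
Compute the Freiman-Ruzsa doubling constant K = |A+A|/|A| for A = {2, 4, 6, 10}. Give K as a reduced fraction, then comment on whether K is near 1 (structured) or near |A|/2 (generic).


|A| = 4.
Compute A + A by enumerating all 16 pairs.
A + A = {4, 6, 8, 10, 12, 14, 16, 20}, so |A + A| = 8.
K = |A + A| / |A| = 8/4 = 2/1 ≈ 2.0000.
Reference: AP of size 4 gives K = 7/4 ≈ 1.7500; a fully generic set of size 4 gives K ≈ 2.5000.

|A| = 4, |A + A| = 8, K = 8/4 = 2/1.


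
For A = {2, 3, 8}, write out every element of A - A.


A - A = {a - a' : a, a' ∈ A}.
Compute a - a' for each ordered pair (a, a'):
a = 2: 2-2=0, 2-3=-1, 2-8=-6
a = 3: 3-2=1, 3-3=0, 3-8=-5
a = 8: 8-2=6, 8-3=5, 8-8=0
Collecting distinct values (and noting 0 appears from a-a):
A - A = {-6, -5, -1, 0, 1, 5, 6}
|A - A| = 7

A - A = {-6, -5, -1, 0, 1, 5, 6}


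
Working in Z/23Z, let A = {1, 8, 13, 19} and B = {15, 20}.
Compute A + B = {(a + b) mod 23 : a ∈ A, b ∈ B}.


Work in Z/23Z: reduce every sum a + b modulo 23.
Enumerate all 8 pairs:
a = 1: 1+15=16, 1+20=21
a = 8: 8+15=0, 8+20=5
a = 13: 13+15=5, 13+20=10
a = 19: 19+15=11, 19+20=16
Distinct residues collected: {0, 5, 10, 11, 16, 21}
|A + B| = 6 (out of 23 total residues).

A + B = {0, 5, 10, 11, 16, 21}


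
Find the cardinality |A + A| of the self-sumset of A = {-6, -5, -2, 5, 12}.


A + A = {a + a' : a, a' ∈ A}; |A| = 5.
General bounds: 2|A| - 1 ≤ |A + A| ≤ |A|(|A|+1)/2, i.e. 9 ≤ |A + A| ≤ 15.
Lower bound 2|A|-1 is attained iff A is an arithmetic progression.
Enumerate sums a + a' for a ≤ a' (symmetric, so this suffices):
a = -6: -6+-6=-12, -6+-5=-11, -6+-2=-8, -6+5=-1, -6+12=6
a = -5: -5+-5=-10, -5+-2=-7, -5+5=0, -5+12=7
a = -2: -2+-2=-4, -2+5=3, -2+12=10
a = 5: 5+5=10, 5+12=17
a = 12: 12+12=24
Distinct sums: {-12, -11, -10, -8, -7, -4, -1, 0, 3, 6, 7, 10, 17, 24}
|A + A| = 14

|A + A| = 14


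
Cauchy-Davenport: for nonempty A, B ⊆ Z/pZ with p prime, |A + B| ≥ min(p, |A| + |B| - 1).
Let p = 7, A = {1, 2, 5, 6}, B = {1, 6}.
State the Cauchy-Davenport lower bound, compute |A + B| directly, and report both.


Cauchy-Davenport: |A + B| ≥ min(p, |A| + |B| - 1) for A, B nonempty in Z/pZ.
|A| = 4, |B| = 2, p = 7.
CD lower bound = min(7, 4 + 2 - 1) = min(7, 5) = 5.
Compute A + B mod 7 directly:
a = 1: 1+1=2, 1+6=0
a = 2: 2+1=3, 2+6=1
a = 5: 5+1=6, 5+6=4
a = 6: 6+1=0, 6+6=5
A + B = {0, 1, 2, 3, 4, 5, 6}, so |A + B| = 7.
Verify: 7 ≥ 5? Yes ✓.

CD lower bound = 5, actual |A + B| = 7.


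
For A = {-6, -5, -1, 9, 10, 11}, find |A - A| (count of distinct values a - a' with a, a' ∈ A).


A - A = {a - a' : a, a' ∈ A}; |A| = 6.
Bounds: 2|A|-1 ≤ |A - A| ≤ |A|² - |A| + 1, i.e. 11 ≤ |A - A| ≤ 31.
Note: 0 ∈ A - A always (from a - a). The set is symmetric: if d ∈ A - A then -d ∈ A - A.
Enumerate nonzero differences d = a - a' with a > a' (then include -d):
Positive differences: {1, 2, 4, 5, 10, 11, 12, 14, 15, 16, 17}
Full difference set: {0} ∪ (positive diffs) ∪ (negative diffs).
|A - A| = 1 + 2·11 = 23 (matches direct enumeration: 23).

|A - A| = 23


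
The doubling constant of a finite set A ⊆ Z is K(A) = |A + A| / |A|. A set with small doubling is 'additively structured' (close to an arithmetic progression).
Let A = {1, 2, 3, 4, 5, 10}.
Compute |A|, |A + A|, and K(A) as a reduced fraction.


|A| = 6.
Compute A + A by enumerating all 36 pairs.
A + A = {2, 3, 4, 5, 6, 7, 8, 9, 10, 11, 12, 13, 14, 15, 20}, so |A + A| = 15.
K = |A + A| / |A| = 15/6 = 5/2 ≈ 2.5000.
Reference: AP of size 6 gives K = 11/6 ≈ 1.8333; a fully generic set of size 6 gives K ≈ 3.5000.

|A| = 6, |A + A| = 15, K = 15/6 = 5/2.


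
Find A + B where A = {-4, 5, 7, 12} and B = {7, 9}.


A + B = {a + b : a ∈ A, b ∈ B}.
Enumerate all |A|·|B| = 4·2 = 8 pairs (a, b) and collect distinct sums.
a = -4: -4+7=3, -4+9=5
a = 5: 5+7=12, 5+9=14
a = 7: 7+7=14, 7+9=16
a = 12: 12+7=19, 12+9=21
Collecting distinct sums: A + B = {3, 5, 12, 14, 16, 19, 21}
|A + B| = 7

A + B = {3, 5, 12, 14, 16, 19, 21}


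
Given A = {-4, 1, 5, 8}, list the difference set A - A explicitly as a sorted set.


A - A = {a - a' : a, a' ∈ A}.
Compute a - a' for each ordered pair (a, a'):
a = -4: -4--4=0, -4-1=-5, -4-5=-9, -4-8=-12
a = 1: 1--4=5, 1-1=0, 1-5=-4, 1-8=-7
a = 5: 5--4=9, 5-1=4, 5-5=0, 5-8=-3
a = 8: 8--4=12, 8-1=7, 8-5=3, 8-8=0
Collecting distinct values (and noting 0 appears from a-a):
A - A = {-12, -9, -7, -5, -4, -3, 0, 3, 4, 5, 7, 9, 12}
|A - A| = 13

A - A = {-12, -9, -7, -5, -4, -3, 0, 3, 4, 5, 7, 9, 12}


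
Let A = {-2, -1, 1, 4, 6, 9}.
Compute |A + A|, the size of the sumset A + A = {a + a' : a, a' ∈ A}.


A + A = {a + a' : a, a' ∈ A}; |A| = 6.
General bounds: 2|A| - 1 ≤ |A + A| ≤ |A|(|A|+1)/2, i.e. 11 ≤ |A + A| ≤ 21.
Lower bound 2|A|-1 is attained iff A is an arithmetic progression.
Enumerate sums a + a' for a ≤ a' (symmetric, so this suffices):
a = -2: -2+-2=-4, -2+-1=-3, -2+1=-1, -2+4=2, -2+6=4, -2+9=7
a = -1: -1+-1=-2, -1+1=0, -1+4=3, -1+6=5, -1+9=8
a = 1: 1+1=2, 1+4=5, 1+6=7, 1+9=10
a = 4: 4+4=8, 4+6=10, 4+9=13
a = 6: 6+6=12, 6+9=15
a = 9: 9+9=18
Distinct sums: {-4, -3, -2, -1, 0, 2, 3, 4, 5, 7, 8, 10, 12, 13, 15, 18}
|A + A| = 16

|A + A| = 16


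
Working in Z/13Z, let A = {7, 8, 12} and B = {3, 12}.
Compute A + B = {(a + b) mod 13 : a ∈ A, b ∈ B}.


Work in Z/13Z: reduce every sum a + b modulo 13.
Enumerate all 6 pairs:
a = 7: 7+3=10, 7+12=6
a = 8: 8+3=11, 8+12=7
a = 12: 12+3=2, 12+12=11
Distinct residues collected: {2, 6, 7, 10, 11}
|A + B| = 5 (out of 13 total residues).

A + B = {2, 6, 7, 10, 11}


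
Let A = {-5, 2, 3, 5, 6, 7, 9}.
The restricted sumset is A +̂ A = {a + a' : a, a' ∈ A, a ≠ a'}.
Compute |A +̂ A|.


Restricted sumset: A +̂ A = {a + a' : a ∈ A, a' ∈ A, a ≠ a'}.
Equivalently, take A + A and drop any sum 2a that is achievable ONLY as a + a for a ∈ A (i.e. sums representable only with equal summands).
Enumerate pairs (a, a') with a < a' (symmetric, so each unordered pair gives one sum; this covers all a ≠ a'):
  -5 + 2 = -3
  -5 + 3 = -2
  -5 + 5 = 0
  -5 + 6 = 1
  -5 + 7 = 2
  -5 + 9 = 4
  2 + 3 = 5
  2 + 5 = 7
  2 + 6 = 8
  2 + 7 = 9
  2 + 9 = 11
  3 + 5 = 8
  3 + 6 = 9
  3 + 7 = 10
  3 + 9 = 12
  5 + 6 = 11
  5 + 7 = 12
  5 + 9 = 14
  6 + 7 = 13
  6 + 9 = 15
  7 + 9 = 16
Collected distinct sums: {-3, -2, 0, 1, 2, 4, 5, 7, 8, 9, 10, 11, 12, 13, 14, 15, 16}
|A +̂ A| = 17
(Reference bound: |A +̂ A| ≥ 2|A| - 3 for |A| ≥ 2, with |A| = 7 giving ≥ 11.)

|A +̂ A| = 17


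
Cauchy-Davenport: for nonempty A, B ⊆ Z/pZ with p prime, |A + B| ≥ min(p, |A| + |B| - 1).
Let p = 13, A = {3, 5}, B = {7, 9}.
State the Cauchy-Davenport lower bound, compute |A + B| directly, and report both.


Cauchy-Davenport: |A + B| ≥ min(p, |A| + |B| - 1) for A, B nonempty in Z/pZ.
|A| = 2, |B| = 2, p = 13.
CD lower bound = min(13, 2 + 2 - 1) = min(13, 3) = 3.
Compute A + B mod 13 directly:
a = 3: 3+7=10, 3+9=12
a = 5: 5+7=12, 5+9=1
A + B = {1, 10, 12}, so |A + B| = 3.
Verify: 3 ≥ 3? Yes ✓.

CD lower bound = 3, actual |A + B| = 3.


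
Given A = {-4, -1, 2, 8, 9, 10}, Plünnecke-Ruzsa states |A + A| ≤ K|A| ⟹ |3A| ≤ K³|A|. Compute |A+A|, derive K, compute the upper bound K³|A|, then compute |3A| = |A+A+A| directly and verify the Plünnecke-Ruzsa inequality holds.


|A| = 6.
Step 1: Compute A + A by enumerating all 36 pairs.
A + A = {-8, -5, -2, 1, 4, 5, 6, 7, 8, 9, 10, 11, 12, 16, 17, 18, 19, 20}, so |A + A| = 18.
Step 2: Doubling constant K = |A + A|/|A| = 18/6 = 18/6 ≈ 3.0000.
Step 3: Plünnecke-Ruzsa gives |3A| ≤ K³·|A| = (3.0000)³ · 6 ≈ 162.0000.
Step 4: Compute 3A = A + A + A directly by enumerating all triples (a,b,c) ∈ A³; |3A| = 34.
Step 5: Check 34 ≤ 162.0000? Yes ✓.

K = 18/6, Plünnecke-Ruzsa bound K³|A| ≈ 162.0000, |3A| = 34, inequality holds.


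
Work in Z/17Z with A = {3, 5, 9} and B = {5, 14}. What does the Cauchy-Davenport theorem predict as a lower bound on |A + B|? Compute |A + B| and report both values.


Cauchy-Davenport: |A + B| ≥ min(p, |A| + |B| - 1) for A, B nonempty in Z/pZ.
|A| = 3, |B| = 2, p = 17.
CD lower bound = min(17, 3 + 2 - 1) = min(17, 4) = 4.
Compute A + B mod 17 directly:
a = 3: 3+5=8, 3+14=0
a = 5: 5+5=10, 5+14=2
a = 9: 9+5=14, 9+14=6
A + B = {0, 2, 6, 8, 10, 14}, so |A + B| = 6.
Verify: 6 ≥ 4? Yes ✓.

CD lower bound = 4, actual |A + B| = 6.


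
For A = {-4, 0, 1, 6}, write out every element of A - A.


A - A = {a - a' : a, a' ∈ A}.
Compute a - a' for each ordered pair (a, a'):
a = -4: -4--4=0, -4-0=-4, -4-1=-5, -4-6=-10
a = 0: 0--4=4, 0-0=0, 0-1=-1, 0-6=-6
a = 1: 1--4=5, 1-0=1, 1-1=0, 1-6=-5
a = 6: 6--4=10, 6-0=6, 6-1=5, 6-6=0
Collecting distinct values (and noting 0 appears from a-a):
A - A = {-10, -6, -5, -4, -1, 0, 1, 4, 5, 6, 10}
|A - A| = 11

A - A = {-10, -6, -5, -4, -1, 0, 1, 4, 5, 6, 10}


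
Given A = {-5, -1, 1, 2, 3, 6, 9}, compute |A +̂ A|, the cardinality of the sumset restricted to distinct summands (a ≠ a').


Restricted sumset: A +̂ A = {a + a' : a ∈ A, a' ∈ A, a ≠ a'}.
Equivalently, take A + A and drop any sum 2a that is achievable ONLY as a + a for a ∈ A (i.e. sums representable only with equal summands).
Enumerate pairs (a, a') with a < a' (symmetric, so each unordered pair gives one sum; this covers all a ≠ a'):
  -5 + -1 = -6
  -5 + 1 = -4
  -5 + 2 = -3
  -5 + 3 = -2
  -5 + 6 = 1
  -5 + 9 = 4
  -1 + 1 = 0
  -1 + 2 = 1
  -1 + 3 = 2
  -1 + 6 = 5
  -1 + 9 = 8
  1 + 2 = 3
  1 + 3 = 4
  1 + 6 = 7
  1 + 9 = 10
  2 + 3 = 5
  2 + 6 = 8
  2 + 9 = 11
  3 + 6 = 9
  3 + 9 = 12
  6 + 9 = 15
Collected distinct sums: {-6, -4, -3, -2, 0, 1, 2, 3, 4, 5, 7, 8, 9, 10, 11, 12, 15}
|A +̂ A| = 17
(Reference bound: |A +̂ A| ≥ 2|A| - 3 for |A| ≥ 2, with |A| = 7 giving ≥ 11.)

|A +̂ A| = 17


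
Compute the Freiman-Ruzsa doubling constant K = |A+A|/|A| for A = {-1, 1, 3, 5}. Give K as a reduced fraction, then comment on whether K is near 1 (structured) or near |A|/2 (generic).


|A| = 4.
Compute A + A by enumerating all 16 pairs.
A + A = {-2, 0, 2, 4, 6, 8, 10}, so |A + A| = 7.
K = |A + A| / |A| = 7/4 (already in lowest terms) ≈ 1.7500.
Reference: AP of size 4 gives K = 7/4 ≈ 1.7500; a fully generic set of size 4 gives K ≈ 2.5000.

|A| = 4, |A + A| = 7, K = 7/4.


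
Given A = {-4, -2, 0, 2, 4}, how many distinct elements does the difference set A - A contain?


A - A = {a - a' : a, a' ∈ A}; |A| = 5.
Bounds: 2|A|-1 ≤ |A - A| ≤ |A|² - |A| + 1, i.e. 9 ≤ |A - A| ≤ 21.
Note: 0 ∈ A - A always (from a - a). The set is symmetric: if d ∈ A - A then -d ∈ A - A.
Enumerate nonzero differences d = a - a' with a > a' (then include -d):
Positive differences: {2, 4, 6, 8}
Full difference set: {0} ∪ (positive diffs) ∪ (negative diffs).
|A - A| = 1 + 2·4 = 9 (matches direct enumeration: 9).

|A - A| = 9


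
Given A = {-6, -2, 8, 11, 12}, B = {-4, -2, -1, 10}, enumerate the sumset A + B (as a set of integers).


A + B = {a + b : a ∈ A, b ∈ B}.
Enumerate all |A|·|B| = 5·4 = 20 pairs (a, b) and collect distinct sums.
a = -6: -6+-4=-10, -6+-2=-8, -6+-1=-7, -6+10=4
a = -2: -2+-4=-6, -2+-2=-4, -2+-1=-3, -2+10=8
a = 8: 8+-4=4, 8+-2=6, 8+-1=7, 8+10=18
a = 11: 11+-4=7, 11+-2=9, 11+-1=10, 11+10=21
a = 12: 12+-4=8, 12+-2=10, 12+-1=11, 12+10=22
Collecting distinct sums: A + B = {-10, -8, -7, -6, -4, -3, 4, 6, 7, 8, 9, 10, 11, 18, 21, 22}
|A + B| = 16

A + B = {-10, -8, -7, -6, -4, -3, 4, 6, 7, 8, 9, 10, 11, 18, 21, 22}


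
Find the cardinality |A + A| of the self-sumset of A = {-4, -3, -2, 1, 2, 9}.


A + A = {a + a' : a, a' ∈ A}; |A| = 6.
General bounds: 2|A| - 1 ≤ |A + A| ≤ |A|(|A|+1)/2, i.e. 11 ≤ |A + A| ≤ 21.
Lower bound 2|A|-1 is attained iff A is an arithmetic progression.
Enumerate sums a + a' for a ≤ a' (symmetric, so this suffices):
a = -4: -4+-4=-8, -4+-3=-7, -4+-2=-6, -4+1=-3, -4+2=-2, -4+9=5
a = -3: -3+-3=-6, -3+-2=-5, -3+1=-2, -3+2=-1, -3+9=6
a = -2: -2+-2=-4, -2+1=-1, -2+2=0, -2+9=7
a = 1: 1+1=2, 1+2=3, 1+9=10
a = 2: 2+2=4, 2+9=11
a = 9: 9+9=18
Distinct sums: {-8, -7, -6, -5, -4, -3, -2, -1, 0, 2, 3, 4, 5, 6, 7, 10, 11, 18}
|A + A| = 18

|A + A| = 18


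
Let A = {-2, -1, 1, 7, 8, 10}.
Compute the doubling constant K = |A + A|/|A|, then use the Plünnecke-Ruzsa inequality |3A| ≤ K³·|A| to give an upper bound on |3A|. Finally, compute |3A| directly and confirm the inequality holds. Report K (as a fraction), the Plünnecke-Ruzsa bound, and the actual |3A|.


|A| = 6.
Step 1: Compute A + A by enumerating all 36 pairs.
A + A = {-4, -3, -2, -1, 0, 2, 5, 6, 7, 8, 9, 11, 14, 15, 16, 17, 18, 20}, so |A + A| = 18.
Step 2: Doubling constant K = |A + A|/|A| = 18/6 = 18/6 ≈ 3.0000.
Step 3: Plünnecke-Ruzsa gives |3A| ≤ K³·|A| = (3.0000)³ · 6 ≈ 162.0000.
Step 4: Compute 3A = A + A + A directly by enumerating all triples (a,b,c) ∈ A³; |3A| = 33.
Step 5: Check 33 ≤ 162.0000? Yes ✓.

K = 18/6, Plünnecke-Ruzsa bound K³|A| ≈ 162.0000, |3A| = 33, inequality holds.


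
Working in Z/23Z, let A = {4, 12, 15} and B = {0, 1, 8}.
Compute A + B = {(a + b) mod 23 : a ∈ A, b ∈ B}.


Work in Z/23Z: reduce every sum a + b modulo 23.
Enumerate all 9 pairs:
a = 4: 4+0=4, 4+1=5, 4+8=12
a = 12: 12+0=12, 12+1=13, 12+8=20
a = 15: 15+0=15, 15+1=16, 15+8=0
Distinct residues collected: {0, 4, 5, 12, 13, 15, 16, 20}
|A + B| = 8 (out of 23 total residues).

A + B = {0, 4, 5, 12, 13, 15, 16, 20}


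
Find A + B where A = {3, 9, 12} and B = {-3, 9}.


A + B = {a + b : a ∈ A, b ∈ B}.
Enumerate all |A|·|B| = 3·2 = 6 pairs (a, b) and collect distinct sums.
a = 3: 3+-3=0, 3+9=12
a = 9: 9+-3=6, 9+9=18
a = 12: 12+-3=9, 12+9=21
Collecting distinct sums: A + B = {0, 6, 9, 12, 18, 21}
|A + B| = 6

A + B = {0, 6, 9, 12, 18, 21}


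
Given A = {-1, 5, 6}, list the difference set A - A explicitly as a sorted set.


A - A = {a - a' : a, a' ∈ A}.
Compute a - a' for each ordered pair (a, a'):
a = -1: -1--1=0, -1-5=-6, -1-6=-7
a = 5: 5--1=6, 5-5=0, 5-6=-1
a = 6: 6--1=7, 6-5=1, 6-6=0
Collecting distinct values (and noting 0 appears from a-a):
A - A = {-7, -6, -1, 0, 1, 6, 7}
|A - A| = 7

A - A = {-7, -6, -1, 0, 1, 6, 7}


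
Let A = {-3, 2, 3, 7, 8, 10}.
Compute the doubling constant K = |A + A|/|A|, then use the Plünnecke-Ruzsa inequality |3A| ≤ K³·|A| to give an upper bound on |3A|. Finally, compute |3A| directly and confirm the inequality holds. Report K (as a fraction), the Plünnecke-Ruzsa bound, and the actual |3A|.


|A| = 6.
Step 1: Compute A + A by enumerating all 36 pairs.
A + A = {-6, -1, 0, 4, 5, 6, 7, 9, 10, 11, 12, 13, 14, 15, 16, 17, 18, 20}, so |A + A| = 18.
Step 2: Doubling constant K = |A + A|/|A| = 18/6 = 18/6 ≈ 3.0000.
Step 3: Plünnecke-Ruzsa gives |3A| ≤ K³·|A| = (3.0000)³ · 6 ≈ 162.0000.
Step 4: Compute 3A = A + A + A directly by enumerating all triples (a,b,c) ∈ A³; |3A| = 31.
Step 5: Check 31 ≤ 162.0000? Yes ✓.

K = 18/6, Plünnecke-Ruzsa bound K³|A| ≈ 162.0000, |3A| = 31, inequality holds.


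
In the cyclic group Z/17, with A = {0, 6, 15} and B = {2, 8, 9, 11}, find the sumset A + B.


Work in Z/17Z: reduce every sum a + b modulo 17.
Enumerate all 12 pairs:
a = 0: 0+2=2, 0+8=8, 0+9=9, 0+11=11
a = 6: 6+2=8, 6+8=14, 6+9=15, 6+11=0
a = 15: 15+2=0, 15+8=6, 15+9=7, 15+11=9
Distinct residues collected: {0, 2, 6, 7, 8, 9, 11, 14, 15}
|A + B| = 9 (out of 17 total residues).

A + B = {0, 2, 6, 7, 8, 9, 11, 14, 15}


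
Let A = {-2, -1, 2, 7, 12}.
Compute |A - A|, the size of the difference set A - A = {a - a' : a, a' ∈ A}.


A - A = {a - a' : a, a' ∈ A}; |A| = 5.
Bounds: 2|A|-1 ≤ |A - A| ≤ |A|² - |A| + 1, i.e. 9 ≤ |A - A| ≤ 21.
Note: 0 ∈ A - A always (from a - a). The set is symmetric: if d ∈ A - A then -d ∈ A - A.
Enumerate nonzero differences d = a - a' with a > a' (then include -d):
Positive differences: {1, 3, 4, 5, 8, 9, 10, 13, 14}
Full difference set: {0} ∪ (positive diffs) ∪ (negative diffs).
|A - A| = 1 + 2·9 = 19 (matches direct enumeration: 19).

|A - A| = 19


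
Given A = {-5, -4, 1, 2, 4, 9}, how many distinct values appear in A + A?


A + A = {a + a' : a, a' ∈ A}; |A| = 6.
General bounds: 2|A| - 1 ≤ |A + A| ≤ |A|(|A|+1)/2, i.e. 11 ≤ |A + A| ≤ 21.
Lower bound 2|A|-1 is attained iff A is an arithmetic progression.
Enumerate sums a + a' for a ≤ a' (symmetric, so this suffices):
a = -5: -5+-5=-10, -5+-4=-9, -5+1=-4, -5+2=-3, -5+4=-1, -5+9=4
a = -4: -4+-4=-8, -4+1=-3, -4+2=-2, -4+4=0, -4+9=5
a = 1: 1+1=2, 1+2=3, 1+4=5, 1+9=10
a = 2: 2+2=4, 2+4=6, 2+9=11
a = 4: 4+4=8, 4+9=13
a = 9: 9+9=18
Distinct sums: {-10, -9, -8, -4, -3, -2, -1, 0, 2, 3, 4, 5, 6, 8, 10, 11, 13, 18}
|A + A| = 18

|A + A| = 18


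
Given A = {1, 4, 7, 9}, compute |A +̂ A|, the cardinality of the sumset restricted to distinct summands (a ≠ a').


Restricted sumset: A +̂ A = {a + a' : a ∈ A, a' ∈ A, a ≠ a'}.
Equivalently, take A + A and drop any sum 2a that is achievable ONLY as a + a for a ∈ A (i.e. sums representable only with equal summands).
Enumerate pairs (a, a') with a < a' (symmetric, so each unordered pair gives one sum; this covers all a ≠ a'):
  1 + 4 = 5
  1 + 7 = 8
  1 + 9 = 10
  4 + 7 = 11
  4 + 9 = 13
  7 + 9 = 16
Collected distinct sums: {5, 8, 10, 11, 13, 16}
|A +̂ A| = 6
(Reference bound: |A +̂ A| ≥ 2|A| - 3 for |A| ≥ 2, with |A| = 4 giving ≥ 5.)

|A +̂ A| = 6


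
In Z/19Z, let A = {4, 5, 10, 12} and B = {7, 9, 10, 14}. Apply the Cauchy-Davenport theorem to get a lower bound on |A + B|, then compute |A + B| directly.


Cauchy-Davenport: |A + B| ≥ min(p, |A| + |B| - 1) for A, B nonempty in Z/pZ.
|A| = 4, |B| = 4, p = 19.
CD lower bound = min(19, 4 + 4 - 1) = min(19, 7) = 7.
Compute A + B mod 19 directly:
a = 4: 4+7=11, 4+9=13, 4+10=14, 4+14=18
a = 5: 5+7=12, 5+9=14, 5+10=15, 5+14=0
a = 10: 10+7=17, 10+9=0, 10+10=1, 10+14=5
a = 12: 12+7=0, 12+9=2, 12+10=3, 12+14=7
A + B = {0, 1, 2, 3, 5, 7, 11, 12, 13, 14, 15, 17, 18}, so |A + B| = 13.
Verify: 13 ≥ 7? Yes ✓.

CD lower bound = 7, actual |A + B| = 13.


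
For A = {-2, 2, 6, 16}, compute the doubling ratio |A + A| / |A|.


|A| = 4.
Compute A + A by enumerating all 16 pairs.
A + A = {-4, 0, 4, 8, 12, 14, 18, 22, 32}, so |A + A| = 9.
K = |A + A| / |A| = 9/4 (already in lowest terms) ≈ 2.2500.
Reference: AP of size 4 gives K = 7/4 ≈ 1.7500; a fully generic set of size 4 gives K ≈ 2.5000.

|A| = 4, |A + A| = 9, K = 9/4.


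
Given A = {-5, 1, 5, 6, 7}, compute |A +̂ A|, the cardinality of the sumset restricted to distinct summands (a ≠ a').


Restricted sumset: A +̂ A = {a + a' : a ∈ A, a' ∈ A, a ≠ a'}.
Equivalently, take A + A and drop any sum 2a that is achievable ONLY as a + a for a ∈ A (i.e. sums representable only with equal summands).
Enumerate pairs (a, a') with a < a' (symmetric, so each unordered pair gives one sum; this covers all a ≠ a'):
  -5 + 1 = -4
  -5 + 5 = 0
  -5 + 6 = 1
  -5 + 7 = 2
  1 + 5 = 6
  1 + 6 = 7
  1 + 7 = 8
  5 + 6 = 11
  5 + 7 = 12
  6 + 7 = 13
Collected distinct sums: {-4, 0, 1, 2, 6, 7, 8, 11, 12, 13}
|A +̂ A| = 10
(Reference bound: |A +̂ A| ≥ 2|A| - 3 for |A| ≥ 2, with |A| = 5 giving ≥ 7.)

|A +̂ A| = 10


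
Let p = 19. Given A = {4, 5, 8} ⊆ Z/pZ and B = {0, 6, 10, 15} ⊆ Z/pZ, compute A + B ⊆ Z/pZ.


Work in Z/19Z: reduce every sum a + b modulo 19.
Enumerate all 12 pairs:
a = 4: 4+0=4, 4+6=10, 4+10=14, 4+15=0
a = 5: 5+0=5, 5+6=11, 5+10=15, 5+15=1
a = 8: 8+0=8, 8+6=14, 8+10=18, 8+15=4
Distinct residues collected: {0, 1, 4, 5, 8, 10, 11, 14, 15, 18}
|A + B| = 10 (out of 19 total residues).

A + B = {0, 1, 4, 5, 8, 10, 11, 14, 15, 18}


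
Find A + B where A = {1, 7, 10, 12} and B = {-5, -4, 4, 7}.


A + B = {a + b : a ∈ A, b ∈ B}.
Enumerate all |A|·|B| = 4·4 = 16 pairs (a, b) and collect distinct sums.
a = 1: 1+-5=-4, 1+-4=-3, 1+4=5, 1+7=8
a = 7: 7+-5=2, 7+-4=3, 7+4=11, 7+7=14
a = 10: 10+-5=5, 10+-4=6, 10+4=14, 10+7=17
a = 12: 12+-5=7, 12+-4=8, 12+4=16, 12+7=19
Collecting distinct sums: A + B = {-4, -3, 2, 3, 5, 6, 7, 8, 11, 14, 16, 17, 19}
|A + B| = 13

A + B = {-4, -3, 2, 3, 5, 6, 7, 8, 11, 14, 16, 17, 19}


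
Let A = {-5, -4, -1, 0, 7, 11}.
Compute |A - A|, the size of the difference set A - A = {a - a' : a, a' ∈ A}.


A - A = {a - a' : a, a' ∈ A}; |A| = 6.
Bounds: 2|A|-1 ≤ |A - A| ≤ |A|² - |A| + 1, i.e. 11 ≤ |A - A| ≤ 31.
Note: 0 ∈ A - A always (from a - a). The set is symmetric: if d ∈ A - A then -d ∈ A - A.
Enumerate nonzero differences d = a - a' with a > a' (then include -d):
Positive differences: {1, 3, 4, 5, 7, 8, 11, 12, 15, 16}
Full difference set: {0} ∪ (positive diffs) ∪ (negative diffs).
|A - A| = 1 + 2·10 = 21 (matches direct enumeration: 21).

|A - A| = 21
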